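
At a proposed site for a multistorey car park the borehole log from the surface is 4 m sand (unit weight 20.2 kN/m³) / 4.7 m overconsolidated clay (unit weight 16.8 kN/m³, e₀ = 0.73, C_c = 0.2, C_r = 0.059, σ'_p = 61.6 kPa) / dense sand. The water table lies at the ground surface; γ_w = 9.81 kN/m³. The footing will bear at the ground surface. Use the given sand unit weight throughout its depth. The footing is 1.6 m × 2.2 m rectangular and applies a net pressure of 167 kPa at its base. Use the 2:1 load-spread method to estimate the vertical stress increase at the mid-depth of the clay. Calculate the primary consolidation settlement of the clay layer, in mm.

S_c ≈ 22.7 mm

Mid-depth of clay below the ground surface: z = 4 + 4.7/2 = 6.35 m.
Total vertical stress at mid-clay: σ_v = 20.2×4 + 16.8×2.35 = 120.28 kPa.
Pore pressure: u = 9.81×(6.35 − 0) = 62.294 kPa.
Initial effective stress: σ'_0 = σ_v − u = 120.28 − 62.294 = 57.986 kPa.
Stress increase at mid-clay by the 2:1 spreading method:
Δσ = qBL/((B+z)(L+z)) = 167×1.6×2.2/((1.6+6.35)(2.2+6.35)) = 8.6482 kPa
Final effective stress: σ'_f = 57.986 + 8.6482 = 66.634 kPa.
σ'_f = 66.634 > σ'_p = 61.6 kPa, so the stress path crosses the preconsolidation pressure — recompression up to σ'_p, then virgin compression beyond:
S_c = H/(1+e₀)·[C_r·log₁₀(σ'_p/σ'_0) + C_c·log₁₀(σ'_f/σ'_p)]
    = 4.7/1.73 × [0.059×log₁₀(61.6/57.986) + 0.2×log₁₀(66.634/61.6)]
    = 2.7168 × [0.0015492 + 0.006823] = 0.02275 m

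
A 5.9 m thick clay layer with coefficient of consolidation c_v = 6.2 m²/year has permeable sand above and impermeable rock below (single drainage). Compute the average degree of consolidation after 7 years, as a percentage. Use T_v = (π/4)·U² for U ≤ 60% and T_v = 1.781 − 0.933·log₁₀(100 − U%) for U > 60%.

Drainage path length: H_d = H = 5.9 m (single drainage).
T_v = c_v·t/H_d² = 6.2×7/5.9² = 1.2468.
T_v = 1.2468 corresponds to the U > 60% branch:
U = 1 − 10^((1.781 − T_v)/0.933)/100 = 0.9626

U ≈ 96.3 %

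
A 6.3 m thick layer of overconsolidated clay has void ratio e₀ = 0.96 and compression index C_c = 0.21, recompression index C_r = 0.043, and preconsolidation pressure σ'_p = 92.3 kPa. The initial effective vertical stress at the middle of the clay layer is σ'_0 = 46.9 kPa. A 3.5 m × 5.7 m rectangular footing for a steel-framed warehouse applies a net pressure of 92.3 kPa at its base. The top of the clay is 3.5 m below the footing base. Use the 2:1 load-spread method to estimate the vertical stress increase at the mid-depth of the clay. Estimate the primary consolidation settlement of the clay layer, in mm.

Mid-depth of clay below the footing base: z = 3.5 + 6.3/2 = 6.65 m.
Stress increase at mid-clay by the 2:1 spreading method:
Δσ = qBL/((B+z)(L+z)) = 92.3×3.5×5.7/((3.5+6.65)(5.7+6.65)) = 14.69 kPa
Final effective stress: σ'_f = 46.9 + 14.69 = 61.59 kPa.
σ'_f = 61.59 ≤ σ'_p = 92.3 kPa, so the clay remains overconsolidated and only the recompression index applies:
S_c = C_r·H/(1+e₀)·log₁₀(σ'_f/σ'_0) = 0.043×6.3/1.96×log₁₀(61.59/46.9)
    = 0.13821 × 0.11834 = 0.01636 m

S_c ≈ 16.4 mm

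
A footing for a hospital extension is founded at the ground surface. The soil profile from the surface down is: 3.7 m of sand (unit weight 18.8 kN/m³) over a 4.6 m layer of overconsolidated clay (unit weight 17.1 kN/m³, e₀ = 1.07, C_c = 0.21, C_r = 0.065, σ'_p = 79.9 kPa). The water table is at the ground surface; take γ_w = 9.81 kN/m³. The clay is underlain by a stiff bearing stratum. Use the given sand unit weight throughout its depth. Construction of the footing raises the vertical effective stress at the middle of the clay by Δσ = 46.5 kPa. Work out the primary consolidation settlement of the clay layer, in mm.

Mid-depth of clay below the ground surface: z = 3.7 + 4.6/2 = 6 m.
Total vertical stress at mid-clay: σ_v = 18.8×3.7 + 17.1×2.3 = 108.89 kPa.
Pore pressure: u = 9.81×(6 − 0) = 58.86 kPa.
Initial effective stress: σ'_0 = σ_v − u = 108.89 − 58.86 = 50.03 kPa.
Final effective stress: σ'_f = 50.03 + 46.5 = 96.53 kPa.
σ'_f = 96.53 > σ'_p = 79.9 kPa, so the stress path crosses the preconsolidation pressure — recompression up to σ'_p, then virgin compression beyond:
S_c = H/(1+e₀)·[C_r·log₁₀(σ'_p/σ'_0) + C_c·log₁₀(σ'_f/σ'_p)]
    = 4.6/2.07 × [0.065×log₁₀(79.9/50.03) + 0.21×log₁₀(96.53/79.9)]
    = 2.2222 × [0.013216 + 0.017244] = 0.06769 m

S_c ≈ 67.7 mm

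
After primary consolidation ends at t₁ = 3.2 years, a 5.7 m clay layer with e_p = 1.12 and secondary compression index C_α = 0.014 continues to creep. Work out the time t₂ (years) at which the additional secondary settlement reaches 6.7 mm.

t₂ ≈ 4.82 years

S_s = C_α·H/(1+e_p)·log₁₀(t₂/t₁) ⇒ log₁₀(t₂/t₁) = S_s·(1+e_p)/(C_α·H).
log₁₀(t₂/t₁) = 0.0067 × (1+1.12) / (0.014×5.7) = 0.178
t₂ = t₁ × 10^0.178 = 3.2 × 1.507 = 4.821 years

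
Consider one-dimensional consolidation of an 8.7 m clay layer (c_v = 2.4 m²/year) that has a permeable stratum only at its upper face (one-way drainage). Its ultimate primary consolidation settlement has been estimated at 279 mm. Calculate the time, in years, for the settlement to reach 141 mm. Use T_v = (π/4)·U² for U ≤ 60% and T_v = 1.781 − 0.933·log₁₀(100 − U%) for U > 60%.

t ≈ 6.33 years

Drainage path length: H_d = H = 8.7 m (single drainage).
U = S(t)/S_ult = 141/279 = 0.5054.
U ≤ 60%: T_v = (π/4)·U² = (π/4)×0.50538² = 0.20059.
t = T_v·H_d²/c_v = 0.20059×8.7²/2.4 = 6.326 years.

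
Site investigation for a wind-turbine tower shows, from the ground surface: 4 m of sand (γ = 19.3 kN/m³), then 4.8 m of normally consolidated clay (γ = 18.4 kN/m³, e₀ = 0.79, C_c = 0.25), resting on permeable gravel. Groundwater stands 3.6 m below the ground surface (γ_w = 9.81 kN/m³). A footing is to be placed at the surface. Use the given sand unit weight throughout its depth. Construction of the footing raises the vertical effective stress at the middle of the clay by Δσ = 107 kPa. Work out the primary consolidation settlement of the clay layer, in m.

Mid-depth of clay below the ground surface: z = 4 + 4.8/2 = 6.4 m.
Total vertical stress at mid-clay: σ_v = 19.3×4 + 18.4×2.4 = 121.36 kPa.
Pore pressure: u = 9.81×(6.4 − 3.6) = 27.468 kPa.
Initial effective stress: σ'_0 = σ_v − u = 121.36 − 27.468 = 93.892 kPa.
Final effective stress: σ'_f = σ'_0 + Δσ = 93.892 + 107 = 200.89 kPa.
Normally consolidated clay, so the full stress increment lies on the virgin compression line:
S_c = C_c·H/(1+e₀)·log₁₀(σ'_f/σ'_0) = 0.25×4.8/(1+0.79)×log₁₀(200.89/93.892)
    = 0.67039 × 0.33033 = 0.2214 m

S_c ≈ 0.221 m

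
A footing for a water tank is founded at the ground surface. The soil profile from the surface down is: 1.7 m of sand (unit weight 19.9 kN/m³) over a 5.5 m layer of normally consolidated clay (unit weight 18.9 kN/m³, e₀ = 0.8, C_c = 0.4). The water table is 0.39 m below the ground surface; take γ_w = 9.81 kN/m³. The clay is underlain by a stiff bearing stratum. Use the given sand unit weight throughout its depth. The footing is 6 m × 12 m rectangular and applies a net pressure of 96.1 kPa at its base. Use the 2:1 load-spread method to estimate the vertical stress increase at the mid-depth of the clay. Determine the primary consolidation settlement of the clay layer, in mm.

Mid-depth of clay below the ground surface: z = 1.7 + 5.5/2 = 4.45 m.
Total vertical stress at mid-clay: σ_v = 19.9×1.7 + 18.9×2.75 = 85.805 kPa.
Pore pressure: u = 9.81×(4.45 − 0.39) = 39.829 kPa.
Initial effective stress: σ'_0 = σ_v − u = 85.805 − 39.829 = 45.976 kPa.
Stress increase at mid-clay by the 2:1 spreading method:
Δσ = qBL/((B+z)(L+z)) = 96.1×6×12/((6+4.45)(12+4.45)) = 40.251 kPa
Final effective stress: σ'_f = σ'_0 + Δσ = 45.976 + 40.251 = 86.227 kPa.
Normally consolidated clay, so the full stress increment lies on the virgin compression line:
S_c = C_c·H/(1+e₀)·log₁₀(σ'_f/σ'_0) = 0.4×5.5/(1+0.8)×log₁₀(86.227/45.976)
    = 1.2222 × 0.27311 = 0.3338 m

S_c ≈ 334 mm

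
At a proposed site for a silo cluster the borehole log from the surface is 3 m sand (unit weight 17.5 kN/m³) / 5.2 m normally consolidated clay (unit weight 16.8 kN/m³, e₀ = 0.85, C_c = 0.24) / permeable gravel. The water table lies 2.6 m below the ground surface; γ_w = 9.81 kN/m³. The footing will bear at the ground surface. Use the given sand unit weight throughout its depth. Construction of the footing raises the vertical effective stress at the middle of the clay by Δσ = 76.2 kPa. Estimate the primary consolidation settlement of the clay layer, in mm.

Mid-depth of clay below the ground surface: z = 3 + 5.2/2 = 5.6 m.
Total vertical stress at mid-clay: σ_v = 17.5×3 + 16.8×2.6 = 96.18 kPa.
Pore pressure: u = 9.81×(5.6 − 2.6) = 29.43 kPa.
Initial effective stress: σ'_0 = σ_v − u = 96.18 − 29.43 = 66.75 kPa.
Final effective stress: σ'_f = σ'_0 + Δσ = 66.75 + 76.2 = 142.95 kPa.
Normally consolidated clay, so the full stress increment lies on the virgin compression line:
S_c = C_c·H/(1+e₀)·log₁₀(σ'_f/σ'_0) = 0.24×5.2/(1+0.85)×log₁₀(142.95/66.75)
    = 0.67459 × 0.33073 = 0.2231 m

S_c ≈ 223 mm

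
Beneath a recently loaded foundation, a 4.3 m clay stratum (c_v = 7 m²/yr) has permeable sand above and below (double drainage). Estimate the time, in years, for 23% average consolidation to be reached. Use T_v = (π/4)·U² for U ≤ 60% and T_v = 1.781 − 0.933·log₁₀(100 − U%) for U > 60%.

t ≈ 0.0274 years

Drainage path length: H_d = H/2 = 2.15 m (double drainage).
U ≤ 60%: T_v = (π/4)·U² = (π/4)×0.23² = 0.041548.
t = T_v·H_d²/c_v = 0.041548×2.15²/7 = 0.02744 years.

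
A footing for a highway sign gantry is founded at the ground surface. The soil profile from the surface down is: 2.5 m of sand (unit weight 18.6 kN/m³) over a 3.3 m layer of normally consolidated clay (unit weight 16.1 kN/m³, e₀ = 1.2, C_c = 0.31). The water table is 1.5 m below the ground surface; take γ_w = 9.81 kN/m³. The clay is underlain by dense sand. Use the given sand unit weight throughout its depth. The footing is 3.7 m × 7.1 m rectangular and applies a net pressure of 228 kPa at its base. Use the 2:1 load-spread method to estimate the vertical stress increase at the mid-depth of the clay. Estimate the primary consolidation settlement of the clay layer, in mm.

S_c ≈ 180 mm

Mid-depth of clay below the ground surface: z = 2.5 + 3.3/2 = 4.15 m.
Total vertical stress at mid-clay: σ_v = 18.6×2.5 + 16.1×1.65 = 73.065 kPa.
Pore pressure: u = 9.81×(4.15 − 1.5) = 25.997 kPa.
Initial effective stress: σ'_0 = σ_v − u = 73.065 − 25.997 = 47.068 kPa.
Stress increase at mid-clay by the 2:1 spreading method:
Δσ = qBL/((B+z)(L+z)) = 228×3.7×7.1/((3.7+4.15)(7.1+4.15)) = 67.822 kPa
Final effective stress: σ'_f = σ'_0 + Δσ = 47.068 + 67.822 = 114.89 kPa.
Normally consolidated clay, so the full stress increment lies on the virgin compression line:
S_c = C_c·H/(1+e₀)·log₁₀(σ'_f/σ'_0) = 0.31×3.3/(1+1.2)×log₁₀(114.89/47.068)
    = 0.465 × 0.38756 = 0.1802 m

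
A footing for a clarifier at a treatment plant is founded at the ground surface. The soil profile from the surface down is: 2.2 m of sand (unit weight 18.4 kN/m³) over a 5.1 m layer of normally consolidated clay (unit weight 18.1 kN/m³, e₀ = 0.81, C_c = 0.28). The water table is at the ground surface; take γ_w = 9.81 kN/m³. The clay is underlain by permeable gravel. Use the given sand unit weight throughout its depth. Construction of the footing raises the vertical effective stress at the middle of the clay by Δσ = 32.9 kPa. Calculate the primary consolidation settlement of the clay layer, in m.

S_c ≈ 0.206 m

Mid-depth of clay below the ground surface: z = 2.2 + 5.1/2 = 4.75 m.
Total vertical stress at mid-clay: σ_v = 18.4×2.2 + 18.1×2.55 = 86.635 kPa.
Pore pressure: u = 9.81×(4.75 − 0) = 46.598 kPa.
Initial effective stress: σ'_0 = σ_v − u = 86.635 − 46.598 = 40.037 kPa.
Final effective stress: σ'_f = σ'_0 + Δσ = 40.037 + 32.9 = 72.937 kPa.
Normally consolidated clay, so the full stress increment lies on the virgin compression line:
S_c = C_c·H/(1+e₀)·log₁₀(σ'_f/σ'_0) = 0.28×5.1/(1+0.81)×log₁₀(72.937/40.037)
    = 0.78895 × 0.26049 = 0.2055 m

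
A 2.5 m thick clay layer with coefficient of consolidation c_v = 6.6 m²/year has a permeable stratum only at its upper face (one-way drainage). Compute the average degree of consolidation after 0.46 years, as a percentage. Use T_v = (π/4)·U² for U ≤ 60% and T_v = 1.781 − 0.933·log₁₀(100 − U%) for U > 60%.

U ≈ 75.6 %

Drainage path length: H_d = H = 2.5 m (single drainage).
T_v = c_v·t/H_d² = 6.6×0.46/2.5² = 0.48576.
T_v = 0.48576 corresponds to the U > 60% branch:
U = 1 − 10^((1.781 − T_v)/0.933)/100 = 0.7555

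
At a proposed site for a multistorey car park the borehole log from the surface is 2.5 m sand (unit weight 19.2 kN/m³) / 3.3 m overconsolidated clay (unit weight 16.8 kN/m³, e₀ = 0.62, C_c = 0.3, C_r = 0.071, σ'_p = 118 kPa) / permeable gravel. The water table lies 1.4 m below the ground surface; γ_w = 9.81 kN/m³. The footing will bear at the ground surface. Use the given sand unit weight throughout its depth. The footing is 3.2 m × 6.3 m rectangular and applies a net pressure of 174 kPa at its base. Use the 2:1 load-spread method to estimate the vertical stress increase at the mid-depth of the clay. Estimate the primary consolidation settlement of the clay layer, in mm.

Mid-depth of clay below the ground surface: z = 2.5 + 3.3/2 = 4.15 m.
Total vertical stress at mid-clay: σ_v = 19.2×2.5 + 16.8×1.65 = 75.72 kPa.
Pore pressure: u = 9.81×(4.15 − 1.4) = 26.978 kPa.
Initial effective stress: σ'_0 = σ_v − u = 75.72 − 26.978 = 48.742 kPa.
Stress increase at mid-clay by the 2:1 spreading method:
Δσ = qBL/((B+z)(L+z)) = 174×3.2×6.3/((3.2+4.15)(6.3+4.15)) = 45.671 kPa
Final effective stress: σ'_f = 48.742 + 45.671 = 94.413 kPa.
σ'_f = 94.413 ≤ σ'_p = 118 kPa, so the clay remains overconsolidated and only the recompression index applies:
S_c = C_r·H/(1+e₀)·log₁₀(σ'_f/σ'_0) = 0.071×3.3/1.62×log₁₀(94.413/48.742)
    = 0.14463 × 0.28713 = 0.04153 m

S_c ≈ 41.5 mm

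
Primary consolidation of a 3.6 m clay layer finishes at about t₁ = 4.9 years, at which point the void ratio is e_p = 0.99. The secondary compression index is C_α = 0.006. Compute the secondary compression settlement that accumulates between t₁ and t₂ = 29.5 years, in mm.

Secondary compression: S_s = C_α·H/(1+e_p)·log₁₀(t₂/t₁)
S_s = 0.006×3.6/(1+0.99)×log₁₀(29.5/4.9)
    = 0.01085 × 0.7796 = 0.008462 m

S_s ≈ 8.46 mm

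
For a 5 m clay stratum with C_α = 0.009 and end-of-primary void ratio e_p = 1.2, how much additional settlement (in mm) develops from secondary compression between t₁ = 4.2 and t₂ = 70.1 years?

S_s ≈ 25 mm

Secondary compression: S_s = C_α·H/(1+e_p)·log₁₀(t₂/t₁)
S_s = 0.009×5/(1+1.2)×log₁₀(70.1/4.2)
    = 0.02045 × 1.222 = 0.02501 m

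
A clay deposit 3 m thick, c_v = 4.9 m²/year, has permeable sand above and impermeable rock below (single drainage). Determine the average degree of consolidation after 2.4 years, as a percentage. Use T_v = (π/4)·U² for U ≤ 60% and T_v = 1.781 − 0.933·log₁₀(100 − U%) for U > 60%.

U ≈ 96.8 %

Drainage path length: H_d = H = 3 m (single drainage).
T_v = c_v·t/H_d² = 4.9×2.4/3² = 1.3067.
T_v = 1.3067 corresponds to the U > 60% branch:
U = 1 − 10^((1.781 − T_v)/0.933)/100 = 0.9678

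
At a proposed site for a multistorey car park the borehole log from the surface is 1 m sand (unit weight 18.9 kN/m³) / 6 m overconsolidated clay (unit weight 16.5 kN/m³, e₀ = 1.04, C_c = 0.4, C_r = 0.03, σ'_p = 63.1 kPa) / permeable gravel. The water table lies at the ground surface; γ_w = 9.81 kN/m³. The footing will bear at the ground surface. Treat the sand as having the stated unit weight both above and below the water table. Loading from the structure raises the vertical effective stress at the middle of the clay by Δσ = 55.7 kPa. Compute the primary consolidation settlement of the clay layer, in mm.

S_c ≈ 181 mm

Mid-depth of clay below the ground surface: z = 1 + 6/2 = 4 m.
Total vertical stress at mid-clay: σ_v = 18.9×1 + 16.5×3 = 68.4 kPa.
Pore pressure: u = 9.81×(4 − 0) = 39.24 kPa.
Initial effective stress: σ'_0 = σ_v − u = 68.4 − 39.24 = 29.16 kPa.
Final effective stress: σ'_f = 29.16 + 55.7 = 84.86 kPa.
σ'_f = 84.86 > σ'_p = 63.1 kPa, so the stress path crosses the preconsolidation pressure — recompression up to σ'_p, then virgin compression beyond:
S_c = H/(1+e₀)·[C_r·log₁₀(σ'_p/σ'_0) + C_c·log₁₀(σ'_f/σ'_p)]
    = 6/2.04 × [0.03×log₁₀(63.1/29.16) + 0.4×log₁₀(84.86/63.1)]
    = 2.9412 × [0.010057 + 0.051469] = 0.181 m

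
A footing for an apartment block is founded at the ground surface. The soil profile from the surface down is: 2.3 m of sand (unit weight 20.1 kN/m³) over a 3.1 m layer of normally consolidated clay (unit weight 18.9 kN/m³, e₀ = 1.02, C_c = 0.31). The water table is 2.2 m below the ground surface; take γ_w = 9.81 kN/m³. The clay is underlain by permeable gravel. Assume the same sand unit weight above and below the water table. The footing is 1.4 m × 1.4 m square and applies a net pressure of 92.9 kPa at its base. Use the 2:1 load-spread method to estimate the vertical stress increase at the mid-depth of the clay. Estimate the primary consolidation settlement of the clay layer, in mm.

S_c ≈ 21.8 mm

Mid-depth of clay below the ground surface: z = 2.3 + 3.1/2 = 3.85 m.
Total vertical stress at mid-clay: σ_v = 20.1×2.3 + 18.9×1.55 = 75.525 kPa.
Pore pressure: u = 9.81×(3.85 − 2.2) = 16.186 kPa.
Initial effective stress: σ'_0 = σ_v − u = 75.525 − 16.186 = 59.339 kPa.
Stress increase at mid-clay by the 2:1 spreading method:
Δσ = qBL/((B+z)(L+z)) = 92.9×1.4×1.4/((1.4+3.85)(1.4+3.85)) = 6.6062 kPa
Final effective stress: σ'_f = σ'_0 + Δσ = 59.339 + 6.6062 = 65.945 kPa.
Normally consolidated clay, so the full stress increment lies on the virgin compression line:
S_c = C_c·H/(1+e₀)·log₁₀(σ'_f/σ'_0) = 0.31×3.1/(1+1.02)×log₁₀(65.945/59.339)
    = 0.47574 × 0.045842 = 0.02181 m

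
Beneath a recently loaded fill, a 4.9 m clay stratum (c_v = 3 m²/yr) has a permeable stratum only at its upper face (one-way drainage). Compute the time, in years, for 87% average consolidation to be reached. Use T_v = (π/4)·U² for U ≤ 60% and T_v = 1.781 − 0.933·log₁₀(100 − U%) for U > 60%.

Drainage path length: H_d = H = 4.9 m (single drainage).
U > 60%: T_v = 1.781 − 0.933·log₁₀(100 − 87) = 0.74169.
t = T_v·H_d²/c_v = 0.74169×4.9²/3 = 5.936 years.

t ≈ 5.94 years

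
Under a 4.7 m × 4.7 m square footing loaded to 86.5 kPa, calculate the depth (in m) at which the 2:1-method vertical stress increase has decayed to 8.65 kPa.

z ≈ 10.2 m

2:1 spreading — at depth z the loaded area has grown by z in each plan dimension:
qB²/(B+z)² = Δσ_z ⇒ z = B(√(q/Δσ_z) − 1) = 4.7×(√(86.5/8.65) − 1) = 10.16 m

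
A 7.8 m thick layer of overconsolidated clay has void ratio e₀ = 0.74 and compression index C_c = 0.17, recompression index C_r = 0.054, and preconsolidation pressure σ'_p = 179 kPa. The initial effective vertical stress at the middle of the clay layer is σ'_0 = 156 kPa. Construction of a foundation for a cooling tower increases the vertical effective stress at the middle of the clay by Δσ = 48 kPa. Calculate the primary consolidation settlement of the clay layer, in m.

S_c ≈ 0.0577 m

Final effective stress: σ'_f = 156 + 48 = 204 kPa.
σ'_f = 204 > σ'_p = 179 kPa, so the stress path crosses the preconsolidation pressure — recompression up to σ'_p, then virgin compression beyond:
S_c = H/(1+e₀)·[C_r·log₁₀(σ'_p/σ'_0) + C_c·log₁₀(σ'_f/σ'_p)]
    = 7.8/1.74 × [0.054×log₁₀(179/156) + 0.17×log₁₀(204/179)]
    = 4.4828 × [0.0032253 + 0.0096521] = 0.05773 m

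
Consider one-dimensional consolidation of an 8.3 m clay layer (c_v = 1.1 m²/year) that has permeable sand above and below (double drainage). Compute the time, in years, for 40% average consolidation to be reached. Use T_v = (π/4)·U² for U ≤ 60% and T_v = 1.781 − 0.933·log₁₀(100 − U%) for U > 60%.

t ≈ 1.97 years

Drainage path length: H_d = H/2 = 4.15 m (double drainage).
U ≤ 60%: T_v = (π/4)·U² = (π/4)×0.4² = 0.12566.
t = T_v·H_d²/c_v = 0.12566×4.15²/1.1 = 1.967 years.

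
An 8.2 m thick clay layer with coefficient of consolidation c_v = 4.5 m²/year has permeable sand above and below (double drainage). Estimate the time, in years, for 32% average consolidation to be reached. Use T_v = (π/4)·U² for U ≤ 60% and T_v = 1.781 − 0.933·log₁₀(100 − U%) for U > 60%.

t ≈ 0.3 years

Drainage path length: H_d = H/2 = 4.1 m (double drainage).
U ≤ 60%: T_v = (π/4)·U² = (π/4)×0.32² = 0.080425.
t = T_v·H_d²/c_v = 0.080425×4.1²/4.5 = 0.3004 years.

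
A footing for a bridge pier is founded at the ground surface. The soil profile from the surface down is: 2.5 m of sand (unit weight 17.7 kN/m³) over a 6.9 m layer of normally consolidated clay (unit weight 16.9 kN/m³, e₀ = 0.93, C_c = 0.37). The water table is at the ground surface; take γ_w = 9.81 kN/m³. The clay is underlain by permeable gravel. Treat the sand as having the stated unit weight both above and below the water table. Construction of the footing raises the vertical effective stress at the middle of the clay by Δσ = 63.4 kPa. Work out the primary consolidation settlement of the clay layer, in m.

S_c ≈ 0.511 m

Mid-depth of clay below the ground surface: z = 2.5 + 6.9/2 = 5.95 m.
Total vertical stress at mid-clay: σ_v = 17.7×2.5 + 16.9×3.45 = 102.56 kPa.
Pore pressure: u = 9.81×(5.95 − 0) = 58.37 kPa.
Initial effective stress: σ'_0 = σ_v − u = 102.56 − 58.37 = 44.19 kPa.
Final effective stress: σ'_f = σ'_0 + Δσ = 44.19 + 63.4 = 107.59 kPa.
Normally consolidated clay, so the full stress increment lies on the virgin compression line:
S_c = C_c·H/(1+e₀)·log₁₀(σ'_f/σ'_0) = 0.37×6.9/(1+0.93)×log₁₀(107.59/44.19)
    = 1.3228 × 0.38645 = 0.5112 m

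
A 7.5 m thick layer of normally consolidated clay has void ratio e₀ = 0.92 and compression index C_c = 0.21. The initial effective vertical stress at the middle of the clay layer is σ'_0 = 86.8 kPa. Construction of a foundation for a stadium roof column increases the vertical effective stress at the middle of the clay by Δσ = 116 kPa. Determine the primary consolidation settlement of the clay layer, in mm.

S_c ≈ 302 mm

Final effective stress: σ'_f = σ'_0 + Δσ = 86.8 + 116 = 202.8 kPa.
Normally consolidated clay, so the full stress increment lies on the virgin compression line:
S_c = C_c·H/(1+e₀)·log₁₀(σ'_f/σ'_0) = 0.21×7.5/(1+0.92)×log₁₀(202.8/86.8)
    = 0.82031 × 0.36855 = 0.3023 m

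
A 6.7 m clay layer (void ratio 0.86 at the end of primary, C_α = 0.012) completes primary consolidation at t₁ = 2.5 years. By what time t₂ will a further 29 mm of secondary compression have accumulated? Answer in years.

S_s = C_α·H/(1+e_p)·log₁₀(t₂/t₁) ⇒ log₁₀(t₂/t₁) = S_s·(1+e_p)/(C_α·H).
log₁₀(t₂/t₁) = 0.029 × (1+0.86) / (0.012×6.7) = 0.6709
t₂ = t₁ × 10^0.6709 = 2.5 × 4.687 = 11.72 years

t₂ ≈ 11.7 years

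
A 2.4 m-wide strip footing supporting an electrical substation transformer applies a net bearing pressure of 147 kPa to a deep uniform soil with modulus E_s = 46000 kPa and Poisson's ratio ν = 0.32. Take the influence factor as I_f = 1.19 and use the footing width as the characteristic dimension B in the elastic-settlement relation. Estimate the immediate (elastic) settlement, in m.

S_e ≈ 0.00819 m

Immediate (elastic) settlement: S_e = q·B·(1−ν²)/E_s · I_f.
S_e = 147 × 2.4 × (1 − 0.32²) / 46000 × 1.19
    = 147 × 2.4 × 0.8976 / 46000 × 1.19
    = 0.008192 m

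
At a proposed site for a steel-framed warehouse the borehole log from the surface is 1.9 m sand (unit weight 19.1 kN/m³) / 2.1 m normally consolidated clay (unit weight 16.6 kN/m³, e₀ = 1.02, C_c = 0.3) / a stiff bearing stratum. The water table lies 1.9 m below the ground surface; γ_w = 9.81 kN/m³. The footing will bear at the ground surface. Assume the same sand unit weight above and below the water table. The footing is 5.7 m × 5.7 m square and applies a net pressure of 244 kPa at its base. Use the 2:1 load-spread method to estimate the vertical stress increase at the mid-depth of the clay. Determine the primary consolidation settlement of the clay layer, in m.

S_c ≈ 0.167 m

Mid-depth of clay below the ground surface: z = 1.9 + 2.1/2 = 2.95 m.
Total vertical stress at mid-clay: σ_v = 19.1×1.9 + 16.6×1.05 = 53.72 kPa.
Pore pressure: u = 9.81×(2.95 − 1.9) = 10.301 kPa.
Initial effective stress: σ'_0 = σ_v − u = 53.72 − 10.301 = 43.419 kPa.
Stress increase at mid-clay by the 2:1 spreading method:
Δσ = qBL/((B+z)(L+z)) = 244×5.7×5.7/((5.7+2.95)(5.7+2.95)) = 105.95 kPa
Final effective stress: σ'_f = σ'_0 + Δσ = 43.419 + 105.95 = 149.37 kPa.
Normally consolidated clay, so the full stress increment lies on the virgin compression line:
S_c = C_c·H/(1+e₀)·log₁₀(σ'_f/σ'_0) = 0.3×2.1/(1+1.02)×log₁₀(149.37/43.419)
    = 0.31188 × 0.53658 = 0.1673 m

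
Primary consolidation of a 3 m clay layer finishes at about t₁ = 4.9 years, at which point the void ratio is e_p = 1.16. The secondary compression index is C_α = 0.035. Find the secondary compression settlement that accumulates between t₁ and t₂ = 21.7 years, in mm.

Secondary compression: S_s = C_α·H/(1+e_p)·log₁₀(t₂/t₁)
S_s = 0.035×3/(1+1.16)×log₁₀(21.7/4.9)
    = 0.04861 × 0.6463 = 0.03142 m

S_s ≈ 31.4 mm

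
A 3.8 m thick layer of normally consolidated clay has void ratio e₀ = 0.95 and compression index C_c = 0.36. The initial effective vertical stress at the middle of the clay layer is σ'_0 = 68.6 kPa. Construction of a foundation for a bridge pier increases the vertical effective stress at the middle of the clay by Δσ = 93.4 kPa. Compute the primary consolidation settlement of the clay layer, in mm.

Final effective stress: σ'_f = σ'_0 + Δσ = 68.6 + 93.4 = 162 kPa.
Normally consolidated clay, so the full stress increment lies on the virgin compression line:
S_c = C_c·H/(1+e₀)·log₁₀(σ'_f/σ'_0) = 0.36×3.8/(1+0.95)×log₁₀(162/68.6)
    = 0.70154 × 0.37319 = 0.2618 m

S_c ≈ 262 mm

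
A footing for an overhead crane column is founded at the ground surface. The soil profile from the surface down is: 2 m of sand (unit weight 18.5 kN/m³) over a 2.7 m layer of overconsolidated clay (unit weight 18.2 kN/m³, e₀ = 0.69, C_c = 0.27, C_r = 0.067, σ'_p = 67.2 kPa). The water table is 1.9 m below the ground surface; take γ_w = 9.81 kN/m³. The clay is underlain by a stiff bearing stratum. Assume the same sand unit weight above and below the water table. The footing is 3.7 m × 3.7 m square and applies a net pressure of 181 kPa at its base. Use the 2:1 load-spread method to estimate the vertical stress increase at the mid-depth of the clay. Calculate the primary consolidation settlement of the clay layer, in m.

Mid-depth of clay below the ground surface: z = 2 + 2.7/2 = 3.35 m.
Total vertical stress at mid-clay: σ_v = 18.5×2 + 18.2×1.35 = 61.57 kPa.
Pore pressure: u = 9.81×(3.35 − 1.9) = 14.225 kPa.
Initial effective stress: σ'_0 = σ_v − u = 61.57 − 14.225 = 47.345 kPa.
Stress increase at mid-clay by the 2:1 spreading method:
Δσ = qBL/((B+z)(L+z)) = 181×3.7×3.7/((3.7+3.35)(3.7+3.35)) = 49.854 kPa
Final effective stress: σ'_f = 47.345 + 49.854 = 97.199 kPa.
σ'_f = 97.199 > σ'_p = 67.2 kPa, so the stress path crosses the preconsolidation pressure — recompression up to σ'_p, then virgin compression beyond:
S_c = H/(1+e₀)·[C_r·log₁₀(σ'_p/σ'_0) + C_c·log₁₀(σ'_f/σ'_p)]
    = 2.7/1.69 × [0.067×log₁₀(67.2/47.345) + 0.27×log₁₀(97.199/67.2)]
    = 1.5976 × [0.01019 + 0.043279] = 0.08542 m

S_c ≈ 0.0854 m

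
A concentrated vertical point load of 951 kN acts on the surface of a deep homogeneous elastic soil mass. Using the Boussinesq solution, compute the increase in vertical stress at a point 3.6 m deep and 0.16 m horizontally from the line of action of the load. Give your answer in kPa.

Δσ_z ≈ 34.9 kPa

Boussinesq vertical stress below a point load on an elastic half-space:
Δσ_z = 3P/(2πz²) · [1 + (r/z)²]^(−5/2)
r/z = 0.16/3.6 = 0.044444; [1+(r/z)²]^(−5/2) = 0.99508.
Δσ_z = 3×951/(2π×3.6²) × 0.99508 = 35.036 × 0.99508 = 34.86 kPa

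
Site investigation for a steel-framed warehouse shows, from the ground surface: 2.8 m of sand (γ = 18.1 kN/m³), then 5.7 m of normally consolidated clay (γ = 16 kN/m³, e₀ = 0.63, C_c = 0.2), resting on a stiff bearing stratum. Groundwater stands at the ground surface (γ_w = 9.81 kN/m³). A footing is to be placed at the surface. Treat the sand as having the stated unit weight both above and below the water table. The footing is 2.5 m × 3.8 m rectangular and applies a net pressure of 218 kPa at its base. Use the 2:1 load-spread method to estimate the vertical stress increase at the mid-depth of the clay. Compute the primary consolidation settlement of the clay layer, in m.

S_c ≈ 0.154 m

Mid-depth of clay below the ground surface: z = 2.8 + 5.7/2 = 5.65 m.
Total vertical stress at mid-clay: σ_v = 18.1×2.8 + 16×2.85 = 96.28 kPa.
Pore pressure: u = 9.81×(5.65 − 0) = 55.427 kPa.
Initial effective stress: σ'_0 = σ_v − u = 96.28 − 55.427 = 40.853 kPa.
Stress increase at mid-clay by the 2:1 spreading method:
Δσ = qBL/((B+z)(L+z)) = 218×2.5×3.8/((2.5+5.65)(3.8+5.65)) = 26.89 kPa
Final effective stress: σ'_f = σ'_0 + Δσ = 40.853 + 26.89 = 67.743 kPa.
Normally consolidated clay, so the full stress increment lies on the virgin compression line:
S_c = C_c·H/(1+e₀)·log₁₀(σ'_f/σ'_0) = 0.2×5.7/(1+0.63)×log₁₀(67.743/40.853)
    = 0.69939 × 0.21964 = 0.1536 m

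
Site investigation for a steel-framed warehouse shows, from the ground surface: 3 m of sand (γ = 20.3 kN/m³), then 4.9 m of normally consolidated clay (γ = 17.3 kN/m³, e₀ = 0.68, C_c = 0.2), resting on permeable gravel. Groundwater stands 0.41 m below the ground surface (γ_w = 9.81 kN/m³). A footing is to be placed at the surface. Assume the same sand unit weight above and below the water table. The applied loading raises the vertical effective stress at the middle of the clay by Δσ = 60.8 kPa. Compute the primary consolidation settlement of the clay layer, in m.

Mid-depth of clay below the ground surface: z = 3 + 4.9/2 = 5.45 m.
Total vertical stress at mid-clay: σ_v = 20.3×3 + 17.3×2.45 = 103.29 kPa.
Pore pressure: u = 9.81×(5.45 − 0.41) = 49.442 kPa.
Initial effective stress: σ'_0 = σ_v − u = 103.29 − 49.442 = 53.848 kPa.
Final effective stress: σ'_f = σ'_0 + Δσ = 53.848 + 60.8 = 114.65 kPa.
Normally consolidated clay, so the full stress increment lies on the virgin compression line:
S_c = C_c·H/(1+e₀)·log₁₀(σ'_f/σ'_0) = 0.2×4.9/(1+0.68)×log₁₀(114.65/53.848)
    = 0.58333 × 0.3282 = 0.1914 m

S_c ≈ 0.191 m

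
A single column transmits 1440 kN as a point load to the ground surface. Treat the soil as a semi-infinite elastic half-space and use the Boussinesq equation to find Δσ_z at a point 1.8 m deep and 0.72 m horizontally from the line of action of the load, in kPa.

Boussinesq vertical stress below a point load on an elastic half-space:
Δσ_z = 3P/(2πz²) · [1 + (r/z)²]^(−5/2)
r/z = 0.72/1.8 = 0.4; [1+(r/z)²]^(−5/2) = 0.69001.
Δσ_z = 3×1440/(2π×1.8²) × 0.69001 = 212.21 × 0.69001 = 146.4 kPa

Δσ_z ≈ 146 kPa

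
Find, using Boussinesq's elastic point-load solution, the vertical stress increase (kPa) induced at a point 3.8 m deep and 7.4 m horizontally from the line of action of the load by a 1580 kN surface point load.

Δσ_z ≈ 1.04 kPa

Boussinesq vertical stress below a point load on an elastic half-space:
Δσ_z = 3P/(2πz²) · [1 + (r/z)²]^(−5/2)
r/z = 7.4/3.8 = 1.9474; [1+(r/z)²]^(−5/2) = 0.019891.
Δσ_z = 3×1580/(2π×3.8²) × 0.019891 = 52.243 × 0.019891 = 1.039 kPa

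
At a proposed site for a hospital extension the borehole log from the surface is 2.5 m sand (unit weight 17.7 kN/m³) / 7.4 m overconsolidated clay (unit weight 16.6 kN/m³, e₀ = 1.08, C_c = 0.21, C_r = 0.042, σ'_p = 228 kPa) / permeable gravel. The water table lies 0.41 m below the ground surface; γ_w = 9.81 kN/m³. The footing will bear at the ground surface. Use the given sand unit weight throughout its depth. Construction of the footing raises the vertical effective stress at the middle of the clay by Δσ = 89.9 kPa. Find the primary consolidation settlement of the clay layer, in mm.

Mid-depth of clay below the ground surface: z = 2.5 + 7.4/2 = 6.2 m.
Total vertical stress at mid-clay: σ_v = 17.7×2.5 + 16.6×3.7 = 105.67 kPa.
Pore pressure: u = 9.81×(6.2 − 0.41) = 56.8 kPa.
Initial effective stress: σ'_0 = σ_v − u = 105.67 − 56.8 = 48.87 kPa.
Final effective stress: σ'_f = 48.87 + 89.9 = 138.77 kPa.
σ'_f = 138.77 ≤ σ'_p = 228 kPa, so the clay remains overconsolidated and only the recompression index applies:
S_c = C_r·H/(1+e₀)·log₁₀(σ'_f/σ'_0) = 0.042×7.4/2.08×log₁₀(138.77/48.87)
    = 0.14942 × 0.45325 = 0.06773 m

S_c ≈ 67.7 mm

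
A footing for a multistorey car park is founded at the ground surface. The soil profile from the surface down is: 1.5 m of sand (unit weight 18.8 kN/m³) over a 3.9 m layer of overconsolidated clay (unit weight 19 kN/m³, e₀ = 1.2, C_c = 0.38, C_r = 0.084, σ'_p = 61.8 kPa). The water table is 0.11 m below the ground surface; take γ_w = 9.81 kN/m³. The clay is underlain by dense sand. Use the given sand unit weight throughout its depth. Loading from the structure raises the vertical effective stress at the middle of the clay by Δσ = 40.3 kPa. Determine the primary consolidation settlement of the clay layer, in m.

Mid-depth of clay below the ground surface: z = 1.5 + 3.9/2 = 3.45 m.
Total vertical stress at mid-clay: σ_v = 18.8×1.5 + 19×1.95 = 65.25 kPa.
Pore pressure: u = 9.81×(3.45 − 0.11) = 32.765 kPa.
Initial effective stress: σ'_0 = σ_v − u = 65.25 − 32.765 = 32.485 kPa.
Final effective stress: σ'_f = 32.485 + 40.3 = 72.785 kPa.
σ'_f = 72.785 > σ'_p = 61.8 kPa, so the stress path crosses the preconsolidation pressure — recompression up to σ'_p, then virgin compression beyond:
S_c = H/(1+e₀)·[C_r·log₁₀(σ'_p/σ'_0) + C_c·log₁₀(σ'_f/σ'_p)]
    = 3.9/2.2 × [0.084×log₁₀(61.8/32.485) + 0.38×log₁₀(72.785/61.8)]
    = 1.7727 × [0.023462 + 0.027] = 0.08945 m

S_c ≈ 0.0895 m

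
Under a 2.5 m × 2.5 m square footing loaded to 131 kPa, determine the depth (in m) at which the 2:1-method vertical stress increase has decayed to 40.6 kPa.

2:1 spreading — at depth z the loaded area has grown by z in each plan dimension:
qB²/(B+z)² = Δσ_z ⇒ z = B(√(q/Δσ_z) − 1) = 2.5×(√(131/40.6) − 1) = 1.991 m

z ≈ 1.99 m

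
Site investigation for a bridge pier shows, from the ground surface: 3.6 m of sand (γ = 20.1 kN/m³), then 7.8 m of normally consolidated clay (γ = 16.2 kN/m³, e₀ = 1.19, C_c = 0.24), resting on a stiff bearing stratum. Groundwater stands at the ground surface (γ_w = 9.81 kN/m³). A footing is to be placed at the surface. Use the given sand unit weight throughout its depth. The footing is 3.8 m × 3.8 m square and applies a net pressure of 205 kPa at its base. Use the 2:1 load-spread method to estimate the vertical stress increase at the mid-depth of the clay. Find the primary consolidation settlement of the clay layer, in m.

Mid-depth of clay below the ground surface: z = 3.6 + 7.8/2 = 7.5 m.
Total vertical stress at mid-clay: σ_v = 20.1×3.6 + 16.2×3.9 = 135.54 kPa.
Pore pressure: u = 9.81×(7.5 − 0) = 73.575 kPa.
Initial effective stress: σ'_0 = σ_v − u = 135.54 − 73.575 = 61.965 kPa.
Stress increase at mid-clay by the 2:1 spreading method:
Δσ = qBL/((B+z)(L+z)) = 205×3.8×3.8/((3.8+7.5)(3.8+7.5)) = 23.183 kPa
Final effective stress: σ'_f = σ'_0 + Δσ = 61.965 + 23.183 = 85.148 kPa.
Normally consolidated clay, so the full stress increment lies on the virgin compression line:
S_c = C_c·H/(1+e₀)·log₁₀(σ'_f/σ'_0) = 0.24×7.8/(1+1.19)×log₁₀(85.148/61.965)
    = 0.85479 × 0.13803 = 0.118 m

S_c ≈ 0.118 m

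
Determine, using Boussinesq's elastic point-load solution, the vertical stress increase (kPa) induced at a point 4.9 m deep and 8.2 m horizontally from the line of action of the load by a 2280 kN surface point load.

Δσ_z ≈ 1.61 kPa

Boussinesq vertical stress below a point load on an elastic half-space:
Δσ_z = 3P/(2πz²) · [1 + (r/z)²]^(−5/2)
r/z = 8.2/4.9 = 1.6735; [1+(r/z)²]^(−5/2) = 0.035514.
Δσ_z = 3×2280/(2π×4.9²) × 0.035514 = 45.34 × 0.035514 = 1.61 kPa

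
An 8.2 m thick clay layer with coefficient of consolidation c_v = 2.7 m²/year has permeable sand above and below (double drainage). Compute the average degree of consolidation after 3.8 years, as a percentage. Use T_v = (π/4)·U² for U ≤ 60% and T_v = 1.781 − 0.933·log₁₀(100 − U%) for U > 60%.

Drainage path length: H_d = H/2 = 4.1 m (double drainage).
T_v = c_v·t/H_d² = 2.7×3.8/4.1² = 0.61035.
T_v = 0.61035 corresponds to the U > 60% branch:
U = 1 − 10^((1.781 − T_v)/0.933)/100 = 0.8202

U ≈ 82 %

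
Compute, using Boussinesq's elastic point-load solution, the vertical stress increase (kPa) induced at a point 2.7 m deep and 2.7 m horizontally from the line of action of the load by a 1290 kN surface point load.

Δσ_z ≈ 14.9 kPa

Boussinesq vertical stress below a point load on an elastic half-space:
Δσ_z = 3P/(2πz²) · [1 + (r/z)²]^(−5/2)
r/z = 2.7/2.7 = 1; [1+(r/z)²]^(−5/2) = 0.17678.
Δσ_z = 3×1290/(2π×2.7²) × 0.17678 = 84.49 × 0.17678 = 14.94 kPa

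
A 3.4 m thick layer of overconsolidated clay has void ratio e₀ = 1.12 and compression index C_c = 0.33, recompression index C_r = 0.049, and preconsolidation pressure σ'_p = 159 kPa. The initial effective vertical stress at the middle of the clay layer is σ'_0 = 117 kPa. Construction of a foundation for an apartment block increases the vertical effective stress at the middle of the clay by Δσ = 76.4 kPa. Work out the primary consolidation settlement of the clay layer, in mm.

S_c ≈ 55.5 mm

Final effective stress: σ'_f = 117 + 76.4 = 193.4 kPa.
σ'_f = 193.4 > σ'_p = 159 kPa, so the stress path crosses the preconsolidation pressure — recompression up to σ'_p, then virgin compression beyond:
S_c = H/(1+e₀)·[C_r·log₁₀(σ'_p/σ'_0) + C_c·log₁₀(σ'_f/σ'_p)]
    = 3.4/2.12 × [0.049×log₁₀(159/117) + 0.33×log₁₀(193.4/159)]
    = 1.6038 × [0.0065274 + 0.02807] = 0.05549 m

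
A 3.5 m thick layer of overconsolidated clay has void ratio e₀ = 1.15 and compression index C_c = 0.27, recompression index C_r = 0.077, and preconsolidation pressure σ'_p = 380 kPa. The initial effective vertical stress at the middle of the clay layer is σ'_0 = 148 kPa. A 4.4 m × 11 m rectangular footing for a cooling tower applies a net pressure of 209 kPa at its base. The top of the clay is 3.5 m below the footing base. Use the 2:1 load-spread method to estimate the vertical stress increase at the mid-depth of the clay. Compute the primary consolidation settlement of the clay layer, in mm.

Mid-depth of clay below the footing base: z = 3.5 + 3.5/2 = 5.25 m.
Stress increase at mid-clay by the 2:1 spreading method:
Δσ = qBL/((B+z)(L+z)) = 209×4.4×11/((4.4+5.25)(11+5.25)) = 64.508 kPa
Final effective stress: σ'_f = 148 + 64.508 = 212.51 kPa.
σ'_f = 212.51 ≤ σ'_p = 380 kPa, so the clay remains overconsolidated and only the recompression index applies:
S_c = C_r·H/(1+e₀)·log₁₀(σ'_f/σ'_0) = 0.077×3.5/2.15×log₁₀(212.51/148)
    = 0.12535 × 0.15712 = 0.01969 m

S_c ≈ 19.7 mm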